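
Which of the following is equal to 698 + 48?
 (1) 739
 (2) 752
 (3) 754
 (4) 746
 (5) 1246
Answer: 4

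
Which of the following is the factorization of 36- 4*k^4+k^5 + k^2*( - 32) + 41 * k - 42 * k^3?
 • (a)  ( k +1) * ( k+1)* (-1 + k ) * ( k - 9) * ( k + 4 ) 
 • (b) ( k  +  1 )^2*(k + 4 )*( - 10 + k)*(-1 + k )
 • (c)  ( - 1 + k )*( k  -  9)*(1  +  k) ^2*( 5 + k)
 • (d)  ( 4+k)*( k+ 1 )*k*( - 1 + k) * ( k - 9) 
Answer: a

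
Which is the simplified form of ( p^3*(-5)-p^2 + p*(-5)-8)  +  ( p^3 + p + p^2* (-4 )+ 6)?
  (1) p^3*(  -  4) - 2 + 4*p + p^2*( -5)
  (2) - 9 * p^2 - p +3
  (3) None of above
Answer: 3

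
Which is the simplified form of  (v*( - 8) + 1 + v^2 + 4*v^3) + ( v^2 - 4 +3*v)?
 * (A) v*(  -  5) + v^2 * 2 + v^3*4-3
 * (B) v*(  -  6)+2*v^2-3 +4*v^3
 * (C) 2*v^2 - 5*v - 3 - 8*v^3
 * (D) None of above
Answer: A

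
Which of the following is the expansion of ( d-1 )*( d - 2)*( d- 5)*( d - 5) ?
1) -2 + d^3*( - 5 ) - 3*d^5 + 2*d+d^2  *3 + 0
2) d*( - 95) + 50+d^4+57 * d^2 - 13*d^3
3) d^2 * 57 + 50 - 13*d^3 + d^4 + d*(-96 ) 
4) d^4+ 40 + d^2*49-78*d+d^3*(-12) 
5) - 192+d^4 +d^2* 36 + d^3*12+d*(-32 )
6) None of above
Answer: 2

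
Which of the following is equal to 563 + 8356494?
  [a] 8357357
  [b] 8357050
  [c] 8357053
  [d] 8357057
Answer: d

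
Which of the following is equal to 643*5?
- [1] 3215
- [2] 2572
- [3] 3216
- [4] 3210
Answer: 1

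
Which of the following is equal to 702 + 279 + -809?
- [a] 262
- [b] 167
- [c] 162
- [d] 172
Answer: d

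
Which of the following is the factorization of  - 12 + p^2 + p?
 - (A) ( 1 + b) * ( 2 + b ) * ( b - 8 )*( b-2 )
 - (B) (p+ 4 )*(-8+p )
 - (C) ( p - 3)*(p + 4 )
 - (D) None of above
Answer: C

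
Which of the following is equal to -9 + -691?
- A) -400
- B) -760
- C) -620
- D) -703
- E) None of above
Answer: E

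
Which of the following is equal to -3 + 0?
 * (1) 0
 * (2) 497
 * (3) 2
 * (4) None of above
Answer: 4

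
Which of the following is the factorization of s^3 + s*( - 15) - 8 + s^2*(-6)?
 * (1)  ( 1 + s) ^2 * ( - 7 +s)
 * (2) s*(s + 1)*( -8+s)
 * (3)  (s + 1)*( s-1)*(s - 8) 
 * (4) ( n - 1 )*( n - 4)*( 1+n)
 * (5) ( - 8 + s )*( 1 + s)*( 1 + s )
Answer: 5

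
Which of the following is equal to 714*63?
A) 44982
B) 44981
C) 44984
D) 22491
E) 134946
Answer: A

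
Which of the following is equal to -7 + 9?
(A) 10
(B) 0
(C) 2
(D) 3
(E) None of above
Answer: C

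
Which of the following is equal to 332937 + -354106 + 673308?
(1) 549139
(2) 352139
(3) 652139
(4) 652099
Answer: 3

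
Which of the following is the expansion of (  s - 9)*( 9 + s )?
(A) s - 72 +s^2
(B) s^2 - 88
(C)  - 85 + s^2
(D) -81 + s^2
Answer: D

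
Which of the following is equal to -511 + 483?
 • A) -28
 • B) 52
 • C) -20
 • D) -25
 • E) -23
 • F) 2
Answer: A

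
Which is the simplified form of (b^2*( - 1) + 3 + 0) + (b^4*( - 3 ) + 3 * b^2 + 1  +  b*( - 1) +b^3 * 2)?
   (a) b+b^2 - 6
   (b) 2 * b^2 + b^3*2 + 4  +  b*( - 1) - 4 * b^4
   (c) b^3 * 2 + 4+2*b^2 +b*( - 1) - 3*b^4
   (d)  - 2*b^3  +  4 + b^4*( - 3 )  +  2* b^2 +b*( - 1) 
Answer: c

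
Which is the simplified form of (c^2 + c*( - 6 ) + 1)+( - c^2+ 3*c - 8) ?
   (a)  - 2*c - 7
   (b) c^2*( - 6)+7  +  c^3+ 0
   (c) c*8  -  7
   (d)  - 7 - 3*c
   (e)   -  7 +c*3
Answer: d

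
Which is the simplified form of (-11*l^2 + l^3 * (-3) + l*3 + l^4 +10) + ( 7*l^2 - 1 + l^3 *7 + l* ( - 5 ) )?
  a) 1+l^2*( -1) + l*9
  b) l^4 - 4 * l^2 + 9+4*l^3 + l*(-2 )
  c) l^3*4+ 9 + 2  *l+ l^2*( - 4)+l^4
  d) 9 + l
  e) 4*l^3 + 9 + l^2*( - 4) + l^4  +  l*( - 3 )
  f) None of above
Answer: b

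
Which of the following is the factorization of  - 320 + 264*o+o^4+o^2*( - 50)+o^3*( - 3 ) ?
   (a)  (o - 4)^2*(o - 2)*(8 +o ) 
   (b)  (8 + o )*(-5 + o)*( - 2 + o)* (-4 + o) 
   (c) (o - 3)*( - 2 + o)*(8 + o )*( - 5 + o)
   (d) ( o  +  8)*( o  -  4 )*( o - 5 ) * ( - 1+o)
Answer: b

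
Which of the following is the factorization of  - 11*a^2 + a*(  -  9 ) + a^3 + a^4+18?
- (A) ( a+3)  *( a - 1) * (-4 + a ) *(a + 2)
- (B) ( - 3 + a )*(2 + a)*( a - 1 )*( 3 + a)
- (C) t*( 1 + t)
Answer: B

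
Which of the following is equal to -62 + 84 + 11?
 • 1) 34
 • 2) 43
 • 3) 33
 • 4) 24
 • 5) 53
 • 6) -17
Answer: 3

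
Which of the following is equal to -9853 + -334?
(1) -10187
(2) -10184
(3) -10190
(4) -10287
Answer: 1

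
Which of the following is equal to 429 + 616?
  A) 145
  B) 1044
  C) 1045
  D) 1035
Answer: C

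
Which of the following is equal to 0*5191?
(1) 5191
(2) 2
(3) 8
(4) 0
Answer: 4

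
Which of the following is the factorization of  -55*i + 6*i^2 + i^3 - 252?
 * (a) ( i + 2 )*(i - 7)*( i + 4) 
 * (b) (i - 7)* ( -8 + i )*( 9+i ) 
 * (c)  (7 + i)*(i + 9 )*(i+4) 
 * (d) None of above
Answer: d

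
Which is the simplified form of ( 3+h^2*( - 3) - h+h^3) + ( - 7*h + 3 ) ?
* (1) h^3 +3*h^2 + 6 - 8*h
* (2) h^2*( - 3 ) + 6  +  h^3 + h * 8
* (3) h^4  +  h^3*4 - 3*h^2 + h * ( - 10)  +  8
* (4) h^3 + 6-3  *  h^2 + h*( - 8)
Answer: 4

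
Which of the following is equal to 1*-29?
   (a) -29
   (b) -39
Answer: a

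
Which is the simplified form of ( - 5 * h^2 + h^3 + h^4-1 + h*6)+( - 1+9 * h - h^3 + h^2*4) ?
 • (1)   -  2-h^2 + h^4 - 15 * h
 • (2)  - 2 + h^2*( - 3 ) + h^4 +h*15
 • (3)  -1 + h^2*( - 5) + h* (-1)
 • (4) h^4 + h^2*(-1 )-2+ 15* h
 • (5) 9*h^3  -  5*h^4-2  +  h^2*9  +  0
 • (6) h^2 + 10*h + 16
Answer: 4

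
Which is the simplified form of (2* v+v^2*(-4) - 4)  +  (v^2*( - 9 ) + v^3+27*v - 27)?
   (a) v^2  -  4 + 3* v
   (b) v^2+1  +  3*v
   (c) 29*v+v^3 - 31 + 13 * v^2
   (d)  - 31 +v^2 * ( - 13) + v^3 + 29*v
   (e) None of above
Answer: d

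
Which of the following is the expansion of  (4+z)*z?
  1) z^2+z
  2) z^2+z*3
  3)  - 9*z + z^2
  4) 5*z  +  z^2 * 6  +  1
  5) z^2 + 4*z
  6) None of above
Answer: 5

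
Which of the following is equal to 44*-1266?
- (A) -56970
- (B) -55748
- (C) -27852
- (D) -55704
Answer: D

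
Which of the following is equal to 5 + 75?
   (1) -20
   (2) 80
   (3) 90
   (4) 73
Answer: 2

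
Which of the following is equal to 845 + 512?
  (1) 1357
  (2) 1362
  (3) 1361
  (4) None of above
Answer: 1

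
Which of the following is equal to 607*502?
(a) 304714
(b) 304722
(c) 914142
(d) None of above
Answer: a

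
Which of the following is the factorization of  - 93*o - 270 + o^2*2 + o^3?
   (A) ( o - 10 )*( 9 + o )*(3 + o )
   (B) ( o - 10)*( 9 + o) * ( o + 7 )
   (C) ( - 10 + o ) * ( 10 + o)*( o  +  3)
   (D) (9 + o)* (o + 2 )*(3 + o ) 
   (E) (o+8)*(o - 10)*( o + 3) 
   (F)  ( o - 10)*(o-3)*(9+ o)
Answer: A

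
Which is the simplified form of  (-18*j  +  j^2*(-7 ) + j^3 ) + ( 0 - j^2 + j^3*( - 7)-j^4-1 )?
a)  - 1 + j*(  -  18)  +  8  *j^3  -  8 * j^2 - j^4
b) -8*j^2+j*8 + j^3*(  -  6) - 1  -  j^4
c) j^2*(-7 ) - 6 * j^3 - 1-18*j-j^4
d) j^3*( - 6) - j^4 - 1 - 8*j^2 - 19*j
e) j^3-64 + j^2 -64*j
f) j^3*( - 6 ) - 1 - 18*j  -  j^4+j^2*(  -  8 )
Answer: f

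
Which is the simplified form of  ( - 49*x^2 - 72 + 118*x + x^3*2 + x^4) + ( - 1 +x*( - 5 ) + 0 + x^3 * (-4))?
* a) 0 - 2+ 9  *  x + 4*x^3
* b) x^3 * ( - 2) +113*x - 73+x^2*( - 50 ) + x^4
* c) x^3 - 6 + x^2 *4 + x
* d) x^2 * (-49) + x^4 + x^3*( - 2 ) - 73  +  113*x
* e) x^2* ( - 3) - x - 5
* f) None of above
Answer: d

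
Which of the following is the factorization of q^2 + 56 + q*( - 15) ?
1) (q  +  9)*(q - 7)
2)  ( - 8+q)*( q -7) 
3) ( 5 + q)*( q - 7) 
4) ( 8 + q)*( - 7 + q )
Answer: 2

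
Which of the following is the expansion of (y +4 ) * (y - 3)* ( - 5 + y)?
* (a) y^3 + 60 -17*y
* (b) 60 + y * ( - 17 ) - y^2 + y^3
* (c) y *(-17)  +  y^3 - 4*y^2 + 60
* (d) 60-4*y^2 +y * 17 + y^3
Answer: c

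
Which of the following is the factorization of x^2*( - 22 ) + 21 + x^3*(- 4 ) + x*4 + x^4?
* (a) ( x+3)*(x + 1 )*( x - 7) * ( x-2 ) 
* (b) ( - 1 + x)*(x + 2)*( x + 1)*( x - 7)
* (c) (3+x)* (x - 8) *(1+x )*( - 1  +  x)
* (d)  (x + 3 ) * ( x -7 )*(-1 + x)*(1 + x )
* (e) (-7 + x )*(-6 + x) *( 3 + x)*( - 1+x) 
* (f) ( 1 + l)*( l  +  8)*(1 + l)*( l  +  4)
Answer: d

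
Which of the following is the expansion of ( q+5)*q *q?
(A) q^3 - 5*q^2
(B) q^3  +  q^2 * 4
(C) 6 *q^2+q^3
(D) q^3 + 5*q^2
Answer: D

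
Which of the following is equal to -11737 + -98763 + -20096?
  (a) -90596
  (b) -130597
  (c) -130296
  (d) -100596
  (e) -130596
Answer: e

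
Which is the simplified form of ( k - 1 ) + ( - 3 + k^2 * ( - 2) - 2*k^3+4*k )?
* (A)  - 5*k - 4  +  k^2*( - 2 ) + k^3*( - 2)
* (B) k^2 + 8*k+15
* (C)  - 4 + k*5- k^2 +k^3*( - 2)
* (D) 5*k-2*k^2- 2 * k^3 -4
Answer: D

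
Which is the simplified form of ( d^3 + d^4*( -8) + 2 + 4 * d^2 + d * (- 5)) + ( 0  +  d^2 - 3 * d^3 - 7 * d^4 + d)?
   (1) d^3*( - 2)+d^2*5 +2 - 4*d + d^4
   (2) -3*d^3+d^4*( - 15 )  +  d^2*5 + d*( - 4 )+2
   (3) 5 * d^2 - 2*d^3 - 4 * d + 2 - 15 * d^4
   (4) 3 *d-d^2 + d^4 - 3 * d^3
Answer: 3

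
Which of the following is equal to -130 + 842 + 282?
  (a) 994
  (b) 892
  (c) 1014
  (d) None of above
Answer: a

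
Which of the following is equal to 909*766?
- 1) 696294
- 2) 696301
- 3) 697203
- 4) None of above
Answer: 1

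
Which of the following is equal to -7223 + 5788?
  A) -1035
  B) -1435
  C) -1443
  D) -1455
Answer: B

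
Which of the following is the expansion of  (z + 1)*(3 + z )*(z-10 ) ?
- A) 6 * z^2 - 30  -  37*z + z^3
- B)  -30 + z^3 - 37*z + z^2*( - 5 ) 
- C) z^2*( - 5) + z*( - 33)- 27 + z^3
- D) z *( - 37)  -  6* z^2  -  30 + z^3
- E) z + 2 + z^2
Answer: D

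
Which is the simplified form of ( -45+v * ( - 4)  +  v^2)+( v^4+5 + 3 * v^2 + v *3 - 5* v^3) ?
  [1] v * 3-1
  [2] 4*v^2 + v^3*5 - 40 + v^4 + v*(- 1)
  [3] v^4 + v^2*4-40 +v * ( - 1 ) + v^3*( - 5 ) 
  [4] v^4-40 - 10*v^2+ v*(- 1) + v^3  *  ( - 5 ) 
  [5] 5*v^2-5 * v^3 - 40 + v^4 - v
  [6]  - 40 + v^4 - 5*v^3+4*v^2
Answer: 3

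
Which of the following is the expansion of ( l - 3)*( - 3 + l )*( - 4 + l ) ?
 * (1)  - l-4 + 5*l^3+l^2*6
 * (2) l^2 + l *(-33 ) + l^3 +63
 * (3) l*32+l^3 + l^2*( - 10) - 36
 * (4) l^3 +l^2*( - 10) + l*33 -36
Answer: 4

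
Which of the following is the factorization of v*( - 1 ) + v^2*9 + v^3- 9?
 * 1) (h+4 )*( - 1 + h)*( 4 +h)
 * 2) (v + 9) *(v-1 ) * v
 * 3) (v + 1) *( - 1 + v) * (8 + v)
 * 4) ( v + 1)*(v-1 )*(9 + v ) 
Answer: 4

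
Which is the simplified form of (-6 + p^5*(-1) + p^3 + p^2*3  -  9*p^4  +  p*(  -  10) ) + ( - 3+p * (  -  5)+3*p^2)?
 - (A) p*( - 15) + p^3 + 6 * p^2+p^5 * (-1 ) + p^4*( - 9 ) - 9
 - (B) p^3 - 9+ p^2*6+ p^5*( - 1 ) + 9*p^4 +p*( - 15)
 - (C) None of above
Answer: A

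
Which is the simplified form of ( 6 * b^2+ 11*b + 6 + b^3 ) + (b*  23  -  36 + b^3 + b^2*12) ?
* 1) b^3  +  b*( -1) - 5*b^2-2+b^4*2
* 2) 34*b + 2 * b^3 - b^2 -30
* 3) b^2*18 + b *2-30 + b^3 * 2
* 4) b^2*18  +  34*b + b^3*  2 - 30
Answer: 4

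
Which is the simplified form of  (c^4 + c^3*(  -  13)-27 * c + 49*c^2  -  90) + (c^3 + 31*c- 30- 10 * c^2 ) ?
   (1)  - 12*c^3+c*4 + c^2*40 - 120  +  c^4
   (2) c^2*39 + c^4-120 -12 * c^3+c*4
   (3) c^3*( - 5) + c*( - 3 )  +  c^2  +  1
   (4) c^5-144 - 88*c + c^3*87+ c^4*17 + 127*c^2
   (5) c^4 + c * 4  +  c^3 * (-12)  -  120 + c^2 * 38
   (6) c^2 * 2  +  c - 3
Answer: 2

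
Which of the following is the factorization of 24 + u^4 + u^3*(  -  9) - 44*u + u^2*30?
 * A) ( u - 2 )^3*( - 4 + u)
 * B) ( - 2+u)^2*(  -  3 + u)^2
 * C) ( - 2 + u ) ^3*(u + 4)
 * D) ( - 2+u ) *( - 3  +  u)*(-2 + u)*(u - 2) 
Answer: D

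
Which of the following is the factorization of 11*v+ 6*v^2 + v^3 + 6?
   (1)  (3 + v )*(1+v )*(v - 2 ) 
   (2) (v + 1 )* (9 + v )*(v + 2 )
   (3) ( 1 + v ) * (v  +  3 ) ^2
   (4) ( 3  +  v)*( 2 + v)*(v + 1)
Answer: 4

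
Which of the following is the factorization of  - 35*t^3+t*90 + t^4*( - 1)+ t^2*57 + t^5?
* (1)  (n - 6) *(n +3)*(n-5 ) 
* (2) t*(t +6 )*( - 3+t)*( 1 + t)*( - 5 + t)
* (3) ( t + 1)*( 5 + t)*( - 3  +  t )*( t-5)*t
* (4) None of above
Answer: 2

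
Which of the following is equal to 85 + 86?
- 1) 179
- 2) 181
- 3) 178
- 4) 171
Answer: 4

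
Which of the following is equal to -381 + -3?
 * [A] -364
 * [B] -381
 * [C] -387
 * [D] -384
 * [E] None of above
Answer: D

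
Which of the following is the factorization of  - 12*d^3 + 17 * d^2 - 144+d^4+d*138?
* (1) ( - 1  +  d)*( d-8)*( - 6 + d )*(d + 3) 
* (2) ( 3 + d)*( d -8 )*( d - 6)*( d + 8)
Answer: 1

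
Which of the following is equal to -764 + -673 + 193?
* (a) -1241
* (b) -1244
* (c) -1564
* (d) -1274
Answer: b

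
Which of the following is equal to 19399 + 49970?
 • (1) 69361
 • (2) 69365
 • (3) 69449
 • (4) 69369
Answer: 4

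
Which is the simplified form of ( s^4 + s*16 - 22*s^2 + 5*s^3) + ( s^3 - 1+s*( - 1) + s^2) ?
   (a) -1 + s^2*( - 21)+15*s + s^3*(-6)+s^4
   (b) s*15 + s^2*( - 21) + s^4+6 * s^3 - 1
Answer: b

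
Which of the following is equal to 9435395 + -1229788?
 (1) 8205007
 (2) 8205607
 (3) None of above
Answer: 2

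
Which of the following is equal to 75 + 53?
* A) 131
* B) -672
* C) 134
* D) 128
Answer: D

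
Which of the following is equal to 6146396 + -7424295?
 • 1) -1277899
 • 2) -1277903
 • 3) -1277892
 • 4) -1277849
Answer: 1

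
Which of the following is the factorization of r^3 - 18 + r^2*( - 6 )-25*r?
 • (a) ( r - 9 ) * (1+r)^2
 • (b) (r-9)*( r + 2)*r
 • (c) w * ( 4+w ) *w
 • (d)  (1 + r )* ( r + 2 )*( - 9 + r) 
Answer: d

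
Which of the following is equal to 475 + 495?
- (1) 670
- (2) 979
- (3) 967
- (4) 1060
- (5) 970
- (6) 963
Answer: 5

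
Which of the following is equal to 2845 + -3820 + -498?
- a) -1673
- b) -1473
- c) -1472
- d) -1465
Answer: b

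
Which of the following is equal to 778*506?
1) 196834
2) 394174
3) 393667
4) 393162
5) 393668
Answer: 5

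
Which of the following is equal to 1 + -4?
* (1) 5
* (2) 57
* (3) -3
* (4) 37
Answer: 3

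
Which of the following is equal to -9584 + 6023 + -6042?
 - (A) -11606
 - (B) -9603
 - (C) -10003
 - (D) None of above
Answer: B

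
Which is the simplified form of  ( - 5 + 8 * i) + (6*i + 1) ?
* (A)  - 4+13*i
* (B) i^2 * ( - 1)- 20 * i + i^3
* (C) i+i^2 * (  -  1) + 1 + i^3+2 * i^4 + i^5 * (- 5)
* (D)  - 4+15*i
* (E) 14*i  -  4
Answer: E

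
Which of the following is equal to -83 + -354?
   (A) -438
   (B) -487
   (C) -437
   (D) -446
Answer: C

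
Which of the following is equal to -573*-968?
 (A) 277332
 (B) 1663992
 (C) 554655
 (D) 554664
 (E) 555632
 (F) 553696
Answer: D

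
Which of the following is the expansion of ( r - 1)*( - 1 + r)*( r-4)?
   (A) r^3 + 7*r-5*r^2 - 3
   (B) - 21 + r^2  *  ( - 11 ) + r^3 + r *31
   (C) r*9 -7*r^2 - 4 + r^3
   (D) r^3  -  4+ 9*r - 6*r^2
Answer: D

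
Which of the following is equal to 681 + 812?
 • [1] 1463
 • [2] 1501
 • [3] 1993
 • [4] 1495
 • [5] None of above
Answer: 5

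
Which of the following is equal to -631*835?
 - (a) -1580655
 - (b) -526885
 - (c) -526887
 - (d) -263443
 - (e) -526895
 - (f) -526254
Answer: b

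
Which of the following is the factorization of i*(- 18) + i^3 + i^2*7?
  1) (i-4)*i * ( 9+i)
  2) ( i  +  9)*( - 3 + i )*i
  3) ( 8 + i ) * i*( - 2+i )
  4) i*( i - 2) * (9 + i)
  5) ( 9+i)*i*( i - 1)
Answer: 4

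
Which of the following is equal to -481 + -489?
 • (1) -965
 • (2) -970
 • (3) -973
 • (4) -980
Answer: 2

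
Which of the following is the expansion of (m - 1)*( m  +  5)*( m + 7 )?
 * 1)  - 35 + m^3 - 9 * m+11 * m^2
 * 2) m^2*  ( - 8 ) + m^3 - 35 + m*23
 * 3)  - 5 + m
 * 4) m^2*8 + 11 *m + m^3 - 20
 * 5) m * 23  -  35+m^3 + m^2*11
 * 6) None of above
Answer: 5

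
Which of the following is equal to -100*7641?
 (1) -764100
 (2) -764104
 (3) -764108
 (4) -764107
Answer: 1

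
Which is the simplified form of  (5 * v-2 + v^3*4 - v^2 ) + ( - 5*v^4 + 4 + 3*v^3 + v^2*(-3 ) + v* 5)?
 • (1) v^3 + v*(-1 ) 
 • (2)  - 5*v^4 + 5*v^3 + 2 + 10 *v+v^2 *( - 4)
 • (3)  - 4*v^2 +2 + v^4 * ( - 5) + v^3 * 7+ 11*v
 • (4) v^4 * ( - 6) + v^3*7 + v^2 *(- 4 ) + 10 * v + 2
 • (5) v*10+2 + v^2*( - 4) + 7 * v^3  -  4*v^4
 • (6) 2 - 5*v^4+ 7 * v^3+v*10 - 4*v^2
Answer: 6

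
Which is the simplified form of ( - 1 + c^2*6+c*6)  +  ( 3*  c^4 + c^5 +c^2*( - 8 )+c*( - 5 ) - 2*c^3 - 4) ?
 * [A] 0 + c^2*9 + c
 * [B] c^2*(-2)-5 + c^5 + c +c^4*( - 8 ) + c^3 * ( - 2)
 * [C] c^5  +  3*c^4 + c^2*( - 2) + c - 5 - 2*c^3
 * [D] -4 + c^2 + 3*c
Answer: C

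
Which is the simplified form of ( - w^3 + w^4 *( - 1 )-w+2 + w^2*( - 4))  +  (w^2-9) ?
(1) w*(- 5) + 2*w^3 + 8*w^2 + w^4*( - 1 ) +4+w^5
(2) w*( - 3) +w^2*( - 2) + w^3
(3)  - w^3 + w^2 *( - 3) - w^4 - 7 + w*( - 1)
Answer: 3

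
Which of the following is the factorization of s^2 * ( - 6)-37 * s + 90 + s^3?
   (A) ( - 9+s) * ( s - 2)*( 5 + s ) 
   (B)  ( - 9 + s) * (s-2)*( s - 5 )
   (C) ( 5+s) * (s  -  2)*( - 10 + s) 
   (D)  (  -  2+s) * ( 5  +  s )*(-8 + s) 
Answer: A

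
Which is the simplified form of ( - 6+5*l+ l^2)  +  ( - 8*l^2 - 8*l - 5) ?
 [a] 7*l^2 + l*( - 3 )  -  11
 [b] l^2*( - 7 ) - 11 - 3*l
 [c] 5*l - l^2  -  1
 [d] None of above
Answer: b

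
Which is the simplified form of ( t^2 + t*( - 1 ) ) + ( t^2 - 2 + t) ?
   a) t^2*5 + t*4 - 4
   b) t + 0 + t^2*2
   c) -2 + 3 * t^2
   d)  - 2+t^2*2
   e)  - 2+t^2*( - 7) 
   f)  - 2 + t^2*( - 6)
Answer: d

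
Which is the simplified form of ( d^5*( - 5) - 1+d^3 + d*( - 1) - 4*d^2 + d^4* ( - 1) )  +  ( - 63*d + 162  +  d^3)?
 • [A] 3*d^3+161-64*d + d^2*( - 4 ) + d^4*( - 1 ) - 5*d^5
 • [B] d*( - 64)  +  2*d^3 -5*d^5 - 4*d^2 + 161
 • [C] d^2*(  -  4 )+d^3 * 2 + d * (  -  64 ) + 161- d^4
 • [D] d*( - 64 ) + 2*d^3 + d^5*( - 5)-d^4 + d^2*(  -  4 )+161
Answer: D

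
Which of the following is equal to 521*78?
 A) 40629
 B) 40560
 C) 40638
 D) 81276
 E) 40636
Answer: C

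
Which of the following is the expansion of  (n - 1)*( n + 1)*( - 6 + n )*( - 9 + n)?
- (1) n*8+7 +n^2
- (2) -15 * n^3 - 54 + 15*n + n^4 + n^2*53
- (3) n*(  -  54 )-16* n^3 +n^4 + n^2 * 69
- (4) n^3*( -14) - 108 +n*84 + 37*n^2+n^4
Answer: 2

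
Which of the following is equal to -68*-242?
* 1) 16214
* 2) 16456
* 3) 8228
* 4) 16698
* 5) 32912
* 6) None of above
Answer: 2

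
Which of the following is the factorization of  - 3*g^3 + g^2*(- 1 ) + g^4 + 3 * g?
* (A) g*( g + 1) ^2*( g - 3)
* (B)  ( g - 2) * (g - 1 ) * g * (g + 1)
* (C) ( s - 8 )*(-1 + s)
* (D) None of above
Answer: D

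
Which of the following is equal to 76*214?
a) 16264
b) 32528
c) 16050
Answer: a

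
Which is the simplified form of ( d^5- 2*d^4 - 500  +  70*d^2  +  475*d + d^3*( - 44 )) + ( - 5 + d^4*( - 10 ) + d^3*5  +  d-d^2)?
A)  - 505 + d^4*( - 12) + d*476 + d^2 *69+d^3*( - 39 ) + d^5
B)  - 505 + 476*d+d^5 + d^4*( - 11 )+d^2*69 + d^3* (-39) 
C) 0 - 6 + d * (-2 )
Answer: A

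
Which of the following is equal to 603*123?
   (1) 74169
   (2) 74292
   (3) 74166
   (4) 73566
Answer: 1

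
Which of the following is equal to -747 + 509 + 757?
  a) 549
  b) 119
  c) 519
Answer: c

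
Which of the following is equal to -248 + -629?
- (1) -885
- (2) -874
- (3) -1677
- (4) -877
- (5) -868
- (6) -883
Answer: 4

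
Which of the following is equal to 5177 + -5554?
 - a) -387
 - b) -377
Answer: b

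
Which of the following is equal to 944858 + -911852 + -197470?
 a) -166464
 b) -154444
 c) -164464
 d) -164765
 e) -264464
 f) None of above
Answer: c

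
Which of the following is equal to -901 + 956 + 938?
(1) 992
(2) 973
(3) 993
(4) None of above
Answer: 3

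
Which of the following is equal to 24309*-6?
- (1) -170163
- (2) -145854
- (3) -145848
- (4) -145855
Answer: 2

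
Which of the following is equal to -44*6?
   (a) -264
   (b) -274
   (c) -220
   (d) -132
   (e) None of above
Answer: a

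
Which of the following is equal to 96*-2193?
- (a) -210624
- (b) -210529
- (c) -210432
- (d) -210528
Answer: d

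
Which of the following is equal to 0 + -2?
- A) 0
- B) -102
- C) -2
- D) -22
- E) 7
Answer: C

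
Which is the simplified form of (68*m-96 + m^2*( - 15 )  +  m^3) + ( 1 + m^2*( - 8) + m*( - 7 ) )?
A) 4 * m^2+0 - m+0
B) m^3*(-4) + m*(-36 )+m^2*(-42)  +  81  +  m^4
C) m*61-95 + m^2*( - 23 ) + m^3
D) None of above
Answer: C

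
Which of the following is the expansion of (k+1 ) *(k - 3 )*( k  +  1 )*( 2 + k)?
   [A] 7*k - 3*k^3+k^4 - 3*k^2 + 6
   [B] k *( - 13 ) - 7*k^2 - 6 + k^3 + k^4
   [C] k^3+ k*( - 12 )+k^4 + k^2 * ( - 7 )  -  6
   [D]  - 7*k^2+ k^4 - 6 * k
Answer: B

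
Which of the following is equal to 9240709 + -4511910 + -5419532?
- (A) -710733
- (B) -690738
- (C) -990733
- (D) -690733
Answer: D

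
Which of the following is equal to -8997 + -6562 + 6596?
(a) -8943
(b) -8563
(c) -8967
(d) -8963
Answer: d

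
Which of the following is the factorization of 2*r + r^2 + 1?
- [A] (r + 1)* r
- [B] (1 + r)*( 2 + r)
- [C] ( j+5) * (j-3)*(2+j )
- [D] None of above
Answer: D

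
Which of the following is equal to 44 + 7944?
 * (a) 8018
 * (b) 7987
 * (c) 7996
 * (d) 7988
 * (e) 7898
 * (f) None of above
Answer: d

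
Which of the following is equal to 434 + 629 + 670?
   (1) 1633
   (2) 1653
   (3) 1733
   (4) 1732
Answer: 3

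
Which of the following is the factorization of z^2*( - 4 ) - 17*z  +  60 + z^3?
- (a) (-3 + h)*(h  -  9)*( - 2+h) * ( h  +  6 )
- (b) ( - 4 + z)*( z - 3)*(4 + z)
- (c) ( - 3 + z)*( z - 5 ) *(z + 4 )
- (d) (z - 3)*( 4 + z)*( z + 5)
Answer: c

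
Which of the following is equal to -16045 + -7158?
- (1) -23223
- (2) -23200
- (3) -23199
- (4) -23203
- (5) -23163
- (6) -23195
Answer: 4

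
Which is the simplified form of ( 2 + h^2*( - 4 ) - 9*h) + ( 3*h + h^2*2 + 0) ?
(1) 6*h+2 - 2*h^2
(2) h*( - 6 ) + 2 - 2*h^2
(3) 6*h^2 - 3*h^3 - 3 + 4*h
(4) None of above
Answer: 2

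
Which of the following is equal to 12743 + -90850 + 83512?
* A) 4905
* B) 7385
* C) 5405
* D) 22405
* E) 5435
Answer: C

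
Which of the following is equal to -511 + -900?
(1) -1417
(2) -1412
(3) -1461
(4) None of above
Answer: 4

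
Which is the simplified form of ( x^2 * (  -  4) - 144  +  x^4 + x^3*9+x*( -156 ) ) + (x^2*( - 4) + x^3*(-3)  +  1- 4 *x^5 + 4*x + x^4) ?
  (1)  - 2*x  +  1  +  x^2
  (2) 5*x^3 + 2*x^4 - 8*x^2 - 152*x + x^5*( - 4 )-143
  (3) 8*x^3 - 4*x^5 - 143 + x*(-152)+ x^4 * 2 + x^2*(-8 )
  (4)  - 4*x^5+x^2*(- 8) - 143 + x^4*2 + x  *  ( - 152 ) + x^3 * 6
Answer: 4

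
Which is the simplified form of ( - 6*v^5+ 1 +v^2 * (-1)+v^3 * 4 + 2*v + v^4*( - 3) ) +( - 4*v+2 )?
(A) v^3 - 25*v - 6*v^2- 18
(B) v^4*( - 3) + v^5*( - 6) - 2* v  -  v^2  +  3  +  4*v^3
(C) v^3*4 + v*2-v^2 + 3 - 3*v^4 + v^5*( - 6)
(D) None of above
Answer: B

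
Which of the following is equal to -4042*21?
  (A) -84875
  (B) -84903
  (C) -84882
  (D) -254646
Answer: C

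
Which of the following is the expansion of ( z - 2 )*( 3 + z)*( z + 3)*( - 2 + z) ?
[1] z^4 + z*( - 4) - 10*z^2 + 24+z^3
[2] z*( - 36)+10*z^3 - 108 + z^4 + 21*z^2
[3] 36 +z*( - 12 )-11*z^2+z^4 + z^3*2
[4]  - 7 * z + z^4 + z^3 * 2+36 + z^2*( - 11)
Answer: 3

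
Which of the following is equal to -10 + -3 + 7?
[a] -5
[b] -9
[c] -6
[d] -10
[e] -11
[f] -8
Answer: c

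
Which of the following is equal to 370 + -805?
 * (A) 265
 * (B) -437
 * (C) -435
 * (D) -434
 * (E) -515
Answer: C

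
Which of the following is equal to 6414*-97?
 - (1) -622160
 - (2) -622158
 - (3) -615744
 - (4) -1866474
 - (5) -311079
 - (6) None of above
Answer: 2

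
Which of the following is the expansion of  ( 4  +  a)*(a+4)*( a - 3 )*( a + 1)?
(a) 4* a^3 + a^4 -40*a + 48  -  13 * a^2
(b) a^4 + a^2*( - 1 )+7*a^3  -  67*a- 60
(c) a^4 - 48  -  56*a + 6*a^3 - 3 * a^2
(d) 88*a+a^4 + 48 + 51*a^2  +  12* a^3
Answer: c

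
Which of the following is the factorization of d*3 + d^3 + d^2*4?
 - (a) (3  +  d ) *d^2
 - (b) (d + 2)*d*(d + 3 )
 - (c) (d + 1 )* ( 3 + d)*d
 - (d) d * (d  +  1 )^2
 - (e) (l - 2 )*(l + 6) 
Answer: c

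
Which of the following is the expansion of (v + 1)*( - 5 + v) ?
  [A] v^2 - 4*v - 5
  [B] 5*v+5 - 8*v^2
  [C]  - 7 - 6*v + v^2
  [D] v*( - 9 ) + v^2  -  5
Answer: A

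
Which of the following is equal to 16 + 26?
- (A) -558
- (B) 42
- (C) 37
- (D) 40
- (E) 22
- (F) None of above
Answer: B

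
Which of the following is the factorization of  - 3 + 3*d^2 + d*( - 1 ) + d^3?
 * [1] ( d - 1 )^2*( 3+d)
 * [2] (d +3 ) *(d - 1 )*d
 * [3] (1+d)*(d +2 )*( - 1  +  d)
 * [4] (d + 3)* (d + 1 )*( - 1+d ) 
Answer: 4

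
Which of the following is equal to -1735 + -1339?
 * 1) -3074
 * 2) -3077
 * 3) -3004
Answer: 1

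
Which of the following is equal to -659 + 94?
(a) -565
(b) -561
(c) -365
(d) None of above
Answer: a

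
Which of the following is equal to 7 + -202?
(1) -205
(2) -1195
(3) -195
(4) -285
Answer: 3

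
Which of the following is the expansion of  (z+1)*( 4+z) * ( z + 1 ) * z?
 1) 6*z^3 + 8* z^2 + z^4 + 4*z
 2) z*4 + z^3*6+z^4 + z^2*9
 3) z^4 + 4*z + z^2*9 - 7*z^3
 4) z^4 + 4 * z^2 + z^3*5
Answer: 2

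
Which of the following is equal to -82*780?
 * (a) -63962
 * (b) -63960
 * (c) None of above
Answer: b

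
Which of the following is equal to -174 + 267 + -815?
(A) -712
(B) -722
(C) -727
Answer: B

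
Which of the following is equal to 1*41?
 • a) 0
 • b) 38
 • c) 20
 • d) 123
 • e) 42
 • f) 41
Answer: f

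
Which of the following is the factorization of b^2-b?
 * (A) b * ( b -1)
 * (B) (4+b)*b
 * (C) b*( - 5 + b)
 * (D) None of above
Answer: A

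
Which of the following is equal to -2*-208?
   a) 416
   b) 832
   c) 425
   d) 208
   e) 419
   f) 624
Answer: a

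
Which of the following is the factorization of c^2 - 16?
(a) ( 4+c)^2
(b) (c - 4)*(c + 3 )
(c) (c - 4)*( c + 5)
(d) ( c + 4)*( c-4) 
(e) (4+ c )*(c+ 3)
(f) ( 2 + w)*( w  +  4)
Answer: d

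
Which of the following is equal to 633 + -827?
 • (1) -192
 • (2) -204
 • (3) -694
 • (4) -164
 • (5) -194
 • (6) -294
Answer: 5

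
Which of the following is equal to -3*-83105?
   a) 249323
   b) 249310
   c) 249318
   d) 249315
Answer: d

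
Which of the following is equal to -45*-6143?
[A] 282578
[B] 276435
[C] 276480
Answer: B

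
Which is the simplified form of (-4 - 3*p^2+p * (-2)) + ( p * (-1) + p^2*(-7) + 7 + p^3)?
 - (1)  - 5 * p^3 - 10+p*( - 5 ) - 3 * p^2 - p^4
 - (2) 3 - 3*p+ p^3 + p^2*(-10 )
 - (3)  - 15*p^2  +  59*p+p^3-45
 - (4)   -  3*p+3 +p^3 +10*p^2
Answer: 2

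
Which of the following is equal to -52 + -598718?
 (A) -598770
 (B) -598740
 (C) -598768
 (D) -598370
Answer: A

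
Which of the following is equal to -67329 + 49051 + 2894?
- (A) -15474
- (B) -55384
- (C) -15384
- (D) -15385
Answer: C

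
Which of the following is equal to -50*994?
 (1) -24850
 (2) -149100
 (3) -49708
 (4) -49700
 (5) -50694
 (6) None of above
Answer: 4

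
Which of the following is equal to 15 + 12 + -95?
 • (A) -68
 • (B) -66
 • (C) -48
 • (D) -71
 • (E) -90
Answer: A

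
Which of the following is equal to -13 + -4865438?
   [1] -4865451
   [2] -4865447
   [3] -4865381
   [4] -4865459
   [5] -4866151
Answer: 1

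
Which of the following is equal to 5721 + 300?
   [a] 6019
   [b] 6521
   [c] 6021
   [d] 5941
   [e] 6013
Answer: c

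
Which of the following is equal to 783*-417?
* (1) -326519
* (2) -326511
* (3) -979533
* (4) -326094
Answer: 2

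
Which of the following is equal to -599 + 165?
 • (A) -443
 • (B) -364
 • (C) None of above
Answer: C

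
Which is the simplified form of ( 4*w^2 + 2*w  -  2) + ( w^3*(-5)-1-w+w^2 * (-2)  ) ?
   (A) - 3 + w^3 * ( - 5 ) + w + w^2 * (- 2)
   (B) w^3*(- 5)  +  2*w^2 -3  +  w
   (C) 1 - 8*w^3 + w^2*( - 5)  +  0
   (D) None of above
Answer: B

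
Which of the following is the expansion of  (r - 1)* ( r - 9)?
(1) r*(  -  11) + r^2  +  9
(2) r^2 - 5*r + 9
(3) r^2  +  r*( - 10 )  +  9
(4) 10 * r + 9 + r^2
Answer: 3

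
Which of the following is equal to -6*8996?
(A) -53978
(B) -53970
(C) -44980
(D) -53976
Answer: D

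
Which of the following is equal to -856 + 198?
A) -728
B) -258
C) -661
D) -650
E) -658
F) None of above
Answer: E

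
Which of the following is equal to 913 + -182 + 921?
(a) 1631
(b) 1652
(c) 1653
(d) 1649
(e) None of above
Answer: b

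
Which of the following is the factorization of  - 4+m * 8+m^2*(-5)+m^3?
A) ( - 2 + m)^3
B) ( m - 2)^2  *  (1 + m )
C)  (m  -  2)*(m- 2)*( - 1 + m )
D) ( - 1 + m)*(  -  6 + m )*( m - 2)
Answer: C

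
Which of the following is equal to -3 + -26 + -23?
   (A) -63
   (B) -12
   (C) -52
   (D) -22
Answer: C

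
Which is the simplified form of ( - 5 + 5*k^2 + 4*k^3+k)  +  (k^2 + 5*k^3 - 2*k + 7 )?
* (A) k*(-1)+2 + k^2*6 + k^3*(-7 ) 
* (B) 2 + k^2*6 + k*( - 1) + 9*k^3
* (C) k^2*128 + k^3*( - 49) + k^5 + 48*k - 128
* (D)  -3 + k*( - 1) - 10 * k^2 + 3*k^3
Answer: B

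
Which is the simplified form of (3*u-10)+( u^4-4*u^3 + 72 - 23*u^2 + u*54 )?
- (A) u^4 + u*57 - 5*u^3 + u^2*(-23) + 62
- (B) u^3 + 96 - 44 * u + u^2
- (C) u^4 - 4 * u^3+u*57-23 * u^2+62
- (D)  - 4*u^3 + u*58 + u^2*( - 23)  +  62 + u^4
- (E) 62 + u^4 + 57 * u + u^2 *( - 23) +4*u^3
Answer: C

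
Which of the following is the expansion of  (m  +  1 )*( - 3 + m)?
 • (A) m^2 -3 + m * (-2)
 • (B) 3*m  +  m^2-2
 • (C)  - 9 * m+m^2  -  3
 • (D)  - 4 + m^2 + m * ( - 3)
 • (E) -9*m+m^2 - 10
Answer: A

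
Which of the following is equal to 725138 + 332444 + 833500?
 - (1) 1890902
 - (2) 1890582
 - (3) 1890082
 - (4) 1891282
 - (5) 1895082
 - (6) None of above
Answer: 6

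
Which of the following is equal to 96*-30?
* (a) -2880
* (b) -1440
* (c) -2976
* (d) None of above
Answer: a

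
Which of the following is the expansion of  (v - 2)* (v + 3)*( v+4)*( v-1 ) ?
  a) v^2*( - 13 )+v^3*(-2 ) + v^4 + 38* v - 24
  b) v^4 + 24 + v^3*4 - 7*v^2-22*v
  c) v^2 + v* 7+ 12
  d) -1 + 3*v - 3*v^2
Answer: b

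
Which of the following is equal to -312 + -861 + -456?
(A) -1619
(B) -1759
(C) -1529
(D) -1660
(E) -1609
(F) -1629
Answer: F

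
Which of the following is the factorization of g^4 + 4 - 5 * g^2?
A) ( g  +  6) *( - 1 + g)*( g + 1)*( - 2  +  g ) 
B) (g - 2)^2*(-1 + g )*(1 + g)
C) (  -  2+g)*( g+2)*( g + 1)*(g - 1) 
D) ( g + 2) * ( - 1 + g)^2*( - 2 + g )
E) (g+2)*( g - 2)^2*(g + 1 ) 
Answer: C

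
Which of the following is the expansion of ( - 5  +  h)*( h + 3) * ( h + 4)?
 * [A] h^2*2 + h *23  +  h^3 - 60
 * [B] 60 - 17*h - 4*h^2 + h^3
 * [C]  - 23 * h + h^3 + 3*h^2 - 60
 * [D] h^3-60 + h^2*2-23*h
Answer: D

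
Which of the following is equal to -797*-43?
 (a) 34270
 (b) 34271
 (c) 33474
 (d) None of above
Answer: b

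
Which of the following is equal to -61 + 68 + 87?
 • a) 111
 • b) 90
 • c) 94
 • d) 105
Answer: c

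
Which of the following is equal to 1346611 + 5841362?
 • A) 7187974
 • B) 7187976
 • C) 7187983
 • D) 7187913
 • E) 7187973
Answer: E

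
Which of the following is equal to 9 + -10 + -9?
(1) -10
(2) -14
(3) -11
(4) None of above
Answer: 1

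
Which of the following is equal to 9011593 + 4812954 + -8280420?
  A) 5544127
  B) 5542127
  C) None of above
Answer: A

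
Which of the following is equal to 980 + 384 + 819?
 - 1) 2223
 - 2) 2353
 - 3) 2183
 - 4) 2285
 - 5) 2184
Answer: 3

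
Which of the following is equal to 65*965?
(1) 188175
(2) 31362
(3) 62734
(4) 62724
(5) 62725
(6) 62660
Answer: 5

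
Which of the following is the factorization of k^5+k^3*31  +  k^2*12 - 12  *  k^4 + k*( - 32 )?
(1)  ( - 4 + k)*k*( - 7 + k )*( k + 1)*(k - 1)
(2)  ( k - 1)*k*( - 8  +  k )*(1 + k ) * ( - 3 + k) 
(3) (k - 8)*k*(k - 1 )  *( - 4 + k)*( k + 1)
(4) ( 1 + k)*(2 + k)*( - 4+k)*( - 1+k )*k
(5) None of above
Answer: 3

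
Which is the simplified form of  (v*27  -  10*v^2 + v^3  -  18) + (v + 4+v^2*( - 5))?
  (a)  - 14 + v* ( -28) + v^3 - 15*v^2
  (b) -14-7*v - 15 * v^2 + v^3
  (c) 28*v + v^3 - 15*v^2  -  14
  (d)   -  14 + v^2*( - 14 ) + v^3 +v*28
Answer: c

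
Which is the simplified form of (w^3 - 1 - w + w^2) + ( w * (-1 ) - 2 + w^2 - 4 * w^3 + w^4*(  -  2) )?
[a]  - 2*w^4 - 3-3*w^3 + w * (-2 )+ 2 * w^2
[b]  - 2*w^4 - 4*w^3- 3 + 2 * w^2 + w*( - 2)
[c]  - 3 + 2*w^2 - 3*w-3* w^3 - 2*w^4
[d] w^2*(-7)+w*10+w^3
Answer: a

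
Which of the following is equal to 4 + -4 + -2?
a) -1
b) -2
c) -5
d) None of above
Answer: b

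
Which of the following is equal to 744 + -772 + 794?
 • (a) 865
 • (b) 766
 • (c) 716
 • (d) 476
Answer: b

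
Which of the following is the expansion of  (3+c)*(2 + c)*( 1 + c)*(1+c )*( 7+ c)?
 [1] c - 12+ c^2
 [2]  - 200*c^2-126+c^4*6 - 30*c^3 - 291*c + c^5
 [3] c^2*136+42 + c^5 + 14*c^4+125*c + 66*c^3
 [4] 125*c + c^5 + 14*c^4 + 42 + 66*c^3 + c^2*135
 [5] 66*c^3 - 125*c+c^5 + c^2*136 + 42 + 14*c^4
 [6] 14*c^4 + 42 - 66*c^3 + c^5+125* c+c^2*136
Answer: 3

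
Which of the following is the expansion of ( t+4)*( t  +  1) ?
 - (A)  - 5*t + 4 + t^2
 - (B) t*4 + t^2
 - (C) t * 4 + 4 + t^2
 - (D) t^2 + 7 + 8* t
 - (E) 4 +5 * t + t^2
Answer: E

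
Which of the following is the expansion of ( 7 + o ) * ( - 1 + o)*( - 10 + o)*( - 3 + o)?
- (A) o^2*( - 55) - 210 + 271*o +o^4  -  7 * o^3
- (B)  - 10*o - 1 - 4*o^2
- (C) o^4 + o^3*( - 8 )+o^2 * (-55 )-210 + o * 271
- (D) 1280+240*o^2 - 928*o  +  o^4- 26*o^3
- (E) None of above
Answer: A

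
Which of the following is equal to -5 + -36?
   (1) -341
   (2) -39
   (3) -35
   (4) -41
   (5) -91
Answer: 4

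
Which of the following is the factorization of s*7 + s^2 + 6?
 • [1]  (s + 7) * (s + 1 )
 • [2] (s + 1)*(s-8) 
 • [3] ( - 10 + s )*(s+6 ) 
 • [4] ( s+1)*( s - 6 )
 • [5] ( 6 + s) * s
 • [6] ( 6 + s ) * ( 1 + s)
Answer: 6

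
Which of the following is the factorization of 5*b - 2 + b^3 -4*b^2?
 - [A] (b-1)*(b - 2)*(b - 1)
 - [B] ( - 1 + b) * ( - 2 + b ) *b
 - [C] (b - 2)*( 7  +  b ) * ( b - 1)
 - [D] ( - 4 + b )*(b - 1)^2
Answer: A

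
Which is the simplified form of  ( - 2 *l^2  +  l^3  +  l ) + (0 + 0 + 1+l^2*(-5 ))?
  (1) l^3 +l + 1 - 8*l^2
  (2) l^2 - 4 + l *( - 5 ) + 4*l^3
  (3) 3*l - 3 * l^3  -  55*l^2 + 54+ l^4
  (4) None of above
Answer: 4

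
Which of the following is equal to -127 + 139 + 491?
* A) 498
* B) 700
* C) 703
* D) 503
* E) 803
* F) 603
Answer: D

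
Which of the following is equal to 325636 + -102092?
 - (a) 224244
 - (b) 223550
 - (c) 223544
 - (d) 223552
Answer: c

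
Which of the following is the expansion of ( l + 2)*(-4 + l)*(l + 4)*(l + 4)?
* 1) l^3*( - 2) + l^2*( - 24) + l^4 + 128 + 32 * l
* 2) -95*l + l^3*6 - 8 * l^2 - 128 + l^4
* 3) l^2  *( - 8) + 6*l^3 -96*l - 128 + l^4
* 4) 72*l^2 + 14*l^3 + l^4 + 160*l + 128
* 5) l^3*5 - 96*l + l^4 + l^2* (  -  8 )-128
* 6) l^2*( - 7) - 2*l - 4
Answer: 3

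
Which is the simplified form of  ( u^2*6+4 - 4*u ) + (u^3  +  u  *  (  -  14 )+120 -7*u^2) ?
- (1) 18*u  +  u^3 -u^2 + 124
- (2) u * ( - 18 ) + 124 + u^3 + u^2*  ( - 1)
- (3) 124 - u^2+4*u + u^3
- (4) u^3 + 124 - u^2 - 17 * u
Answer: 2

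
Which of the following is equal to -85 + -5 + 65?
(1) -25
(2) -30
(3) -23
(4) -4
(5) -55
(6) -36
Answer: 1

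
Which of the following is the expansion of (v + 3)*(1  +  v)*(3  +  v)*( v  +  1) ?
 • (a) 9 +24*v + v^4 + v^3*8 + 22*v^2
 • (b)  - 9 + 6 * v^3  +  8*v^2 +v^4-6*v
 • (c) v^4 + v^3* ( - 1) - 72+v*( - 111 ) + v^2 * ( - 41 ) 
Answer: a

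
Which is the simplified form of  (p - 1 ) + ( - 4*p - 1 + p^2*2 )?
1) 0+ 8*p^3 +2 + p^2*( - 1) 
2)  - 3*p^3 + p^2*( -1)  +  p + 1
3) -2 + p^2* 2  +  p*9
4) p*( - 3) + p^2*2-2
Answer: 4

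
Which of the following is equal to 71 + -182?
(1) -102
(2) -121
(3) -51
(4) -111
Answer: 4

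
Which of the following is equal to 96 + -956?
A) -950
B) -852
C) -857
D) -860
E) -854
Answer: D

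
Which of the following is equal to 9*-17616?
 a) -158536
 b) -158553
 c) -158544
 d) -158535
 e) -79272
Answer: c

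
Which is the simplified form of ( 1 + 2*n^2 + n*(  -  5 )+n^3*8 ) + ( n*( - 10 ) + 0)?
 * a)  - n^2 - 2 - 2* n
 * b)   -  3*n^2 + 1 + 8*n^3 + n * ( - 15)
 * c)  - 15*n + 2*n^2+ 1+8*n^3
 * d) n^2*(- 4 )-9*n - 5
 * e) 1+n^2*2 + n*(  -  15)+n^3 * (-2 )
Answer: c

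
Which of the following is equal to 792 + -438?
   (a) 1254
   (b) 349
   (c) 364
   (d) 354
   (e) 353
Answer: d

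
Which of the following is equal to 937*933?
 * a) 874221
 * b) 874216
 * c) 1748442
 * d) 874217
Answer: a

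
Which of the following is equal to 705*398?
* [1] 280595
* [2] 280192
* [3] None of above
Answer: 3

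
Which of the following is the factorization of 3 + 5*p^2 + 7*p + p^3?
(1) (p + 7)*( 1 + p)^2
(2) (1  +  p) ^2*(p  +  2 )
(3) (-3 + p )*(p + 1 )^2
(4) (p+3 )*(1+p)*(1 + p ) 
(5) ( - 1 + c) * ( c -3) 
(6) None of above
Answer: 4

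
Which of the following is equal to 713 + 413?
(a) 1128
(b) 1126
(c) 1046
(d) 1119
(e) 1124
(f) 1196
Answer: b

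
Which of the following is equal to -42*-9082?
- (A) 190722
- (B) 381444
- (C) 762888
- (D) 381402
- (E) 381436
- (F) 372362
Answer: B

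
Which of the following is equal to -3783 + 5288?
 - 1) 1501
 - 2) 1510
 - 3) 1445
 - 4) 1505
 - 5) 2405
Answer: 4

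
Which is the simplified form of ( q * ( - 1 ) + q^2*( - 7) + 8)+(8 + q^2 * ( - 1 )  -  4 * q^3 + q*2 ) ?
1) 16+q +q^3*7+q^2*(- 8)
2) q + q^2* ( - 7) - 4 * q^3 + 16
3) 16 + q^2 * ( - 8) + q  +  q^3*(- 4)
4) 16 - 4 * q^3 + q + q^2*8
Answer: 3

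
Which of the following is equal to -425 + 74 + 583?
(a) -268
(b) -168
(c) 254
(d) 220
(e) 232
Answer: e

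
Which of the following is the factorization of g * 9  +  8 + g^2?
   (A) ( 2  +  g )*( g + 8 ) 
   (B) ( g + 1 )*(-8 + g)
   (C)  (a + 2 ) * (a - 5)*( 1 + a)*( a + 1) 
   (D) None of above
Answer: D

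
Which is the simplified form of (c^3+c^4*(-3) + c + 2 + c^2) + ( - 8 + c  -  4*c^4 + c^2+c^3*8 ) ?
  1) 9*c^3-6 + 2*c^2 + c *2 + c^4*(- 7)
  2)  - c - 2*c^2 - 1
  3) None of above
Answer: 1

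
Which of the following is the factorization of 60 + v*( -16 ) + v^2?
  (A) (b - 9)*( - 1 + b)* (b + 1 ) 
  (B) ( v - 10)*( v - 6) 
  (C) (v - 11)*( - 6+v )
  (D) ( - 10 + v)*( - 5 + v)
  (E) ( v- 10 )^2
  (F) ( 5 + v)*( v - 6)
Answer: B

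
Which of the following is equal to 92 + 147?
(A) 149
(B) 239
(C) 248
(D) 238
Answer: B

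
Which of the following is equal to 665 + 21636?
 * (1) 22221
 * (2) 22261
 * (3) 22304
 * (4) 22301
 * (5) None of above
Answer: 4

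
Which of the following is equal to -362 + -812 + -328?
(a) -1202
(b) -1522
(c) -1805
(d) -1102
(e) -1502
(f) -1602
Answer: e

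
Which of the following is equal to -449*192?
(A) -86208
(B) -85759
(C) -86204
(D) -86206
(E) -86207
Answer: A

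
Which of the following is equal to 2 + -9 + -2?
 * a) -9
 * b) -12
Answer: a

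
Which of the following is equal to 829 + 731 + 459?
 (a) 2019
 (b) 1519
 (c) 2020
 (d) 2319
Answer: a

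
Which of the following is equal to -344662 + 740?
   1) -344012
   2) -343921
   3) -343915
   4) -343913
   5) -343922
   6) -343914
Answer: 5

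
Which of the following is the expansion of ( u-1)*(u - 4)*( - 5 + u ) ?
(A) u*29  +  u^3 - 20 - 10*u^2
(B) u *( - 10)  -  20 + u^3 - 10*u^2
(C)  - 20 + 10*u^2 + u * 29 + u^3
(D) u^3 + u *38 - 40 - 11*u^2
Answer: A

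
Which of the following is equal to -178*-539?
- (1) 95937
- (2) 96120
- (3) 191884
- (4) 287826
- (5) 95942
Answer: 5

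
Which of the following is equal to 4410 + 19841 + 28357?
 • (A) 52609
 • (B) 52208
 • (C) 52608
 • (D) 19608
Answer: C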